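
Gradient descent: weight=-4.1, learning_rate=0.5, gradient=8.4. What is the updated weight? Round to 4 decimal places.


w_new = w_old - lr * gradient
= -4.1 - 0.5 * 8.4
= -4.1 - (4.2)
= -8.3000

-8.3000


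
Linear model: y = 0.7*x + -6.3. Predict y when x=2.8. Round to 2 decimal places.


y = 0.7 * 2.8 + (-6.3)
= 1.96 + (-6.3)
= -4.34

-4.34


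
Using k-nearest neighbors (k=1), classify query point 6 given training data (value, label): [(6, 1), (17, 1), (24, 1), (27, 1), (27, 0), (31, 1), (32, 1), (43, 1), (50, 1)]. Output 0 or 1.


Distances from query 6:
Point 6 (class 1): distance = 0
K=1 nearest neighbors: classes = [1]
Votes for class 1: 1 / 1
Majority vote => class 1

1


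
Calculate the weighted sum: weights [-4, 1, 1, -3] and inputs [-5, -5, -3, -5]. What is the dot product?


Element-wise products:
-4 * -5 = 20
1 * -5 = -5
1 * -3 = -3
-3 * -5 = 15
Sum = 20 + -5 + -3 + 15
= 27

27


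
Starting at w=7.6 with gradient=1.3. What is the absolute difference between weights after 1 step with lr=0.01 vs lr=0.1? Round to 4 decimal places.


With lr=0.01: w_new = 7.6 - 0.01 * 1.3 = 7.587
With lr=0.1: w_new = 7.6 - 0.1 * 1.3 = 7.47
Absolute difference = |7.587 - 7.47|
= 0.1170

0.1170


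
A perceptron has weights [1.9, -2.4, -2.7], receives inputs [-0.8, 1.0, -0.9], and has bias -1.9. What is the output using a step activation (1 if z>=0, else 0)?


z = w . x + b
= 1.9*-0.8 + -2.4*1.0 + -2.7*-0.9 + -1.9
= -1.52 + -2.4 + 2.43 + -1.9
= -1.49 + -1.9
= -3.39
Since z = -3.39 < 0, output = 0

0


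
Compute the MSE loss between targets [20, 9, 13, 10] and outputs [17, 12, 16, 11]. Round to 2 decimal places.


Differences: [3, -3, -3, -1]
Squared errors: [9, 9, 9, 1]
Sum of squared errors = 28
MSE = 28 / 4 = 7.00

7.00


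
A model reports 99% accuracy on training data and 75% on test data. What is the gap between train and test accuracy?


Gap = train_accuracy - test_accuracy
= 99 - 75
= 24%
This large gap strongly indicates overfitting.

24


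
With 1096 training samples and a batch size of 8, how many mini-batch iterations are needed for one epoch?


Iterations per epoch = dataset_size / batch_size
= 1096 / 8
= 137

137


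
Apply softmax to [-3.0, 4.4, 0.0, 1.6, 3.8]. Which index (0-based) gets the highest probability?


Softmax is a monotonic transformation, so it preserves the argmax.
We need to find the index of the maximum logit.
Index 0: -3.0
Index 1: 4.4
Index 2: 0.0
Index 3: 1.6
Index 4: 3.8
Maximum logit = 4.4 at index 1

1


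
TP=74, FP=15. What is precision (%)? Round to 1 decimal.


Precision = TP / (TP + FP) * 100
= 74 / (74 + 15)
= 74 / 89
= 0.8315
= 83.1%

83.1


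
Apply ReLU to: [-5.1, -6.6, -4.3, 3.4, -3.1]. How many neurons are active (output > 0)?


ReLU(x) = max(0, x) for each element:
ReLU(-5.1) = 0
ReLU(-6.6) = 0
ReLU(-4.3) = 0
ReLU(3.4) = 3.4
ReLU(-3.1) = 0
Active neurons (>0): 1

1


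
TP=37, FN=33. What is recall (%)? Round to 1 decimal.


Recall = TP / (TP + FN) * 100
= 37 / (37 + 33)
= 37 / 70
= 0.5286
= 52.9%

52.9


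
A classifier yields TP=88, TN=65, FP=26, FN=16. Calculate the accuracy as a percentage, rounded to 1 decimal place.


Accuracy = (TP + TN) / (TP + TN + FP + FN) * 100
= (88 + 65) / (88 + 65 + 26 + 16)
= 153 / 195
= 0.7846
= 78.5%

78.5


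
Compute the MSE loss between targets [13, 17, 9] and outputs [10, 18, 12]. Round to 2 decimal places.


Differences: [3, -1, -3]
Squared errors: [9, 1, 9]
Sum of squared errors = 19
MSE = 19 / 3 = 6.33

6.33


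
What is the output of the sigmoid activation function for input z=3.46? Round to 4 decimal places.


sigmoid(z) = 1 / (1 + exp(-z))
exp(-(3.46)) = exp(-3.46) = 0.0314
1 + 0.0314 = 1.0314
1 / 1.0314 = 0.9695

0.9695


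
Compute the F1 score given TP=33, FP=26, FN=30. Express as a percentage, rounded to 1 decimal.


Precision = TP / (TP + FP) = 33 / 59 = 0.5593
Recall = TP / (TP + FN) = 33 / 63 = 0.5238
F1 = 2 * P * R / (P + R)
= 2 * 0.5593 * 0.5238 / (0.5593 + 0.5238)
= 0.586 / 1.0831
= 0.541
As percentage: 54.1%

54.1


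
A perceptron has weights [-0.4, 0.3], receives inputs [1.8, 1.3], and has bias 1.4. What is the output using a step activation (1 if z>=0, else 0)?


z = w . x + b
= -0.4*1.8 + 0.3*1.3 + 1.4
= -0.72 + 0.39 + 1.4
= -0.33 + 1.4
= 1.07
Since z = 1.07 >= 0, output = 1

1


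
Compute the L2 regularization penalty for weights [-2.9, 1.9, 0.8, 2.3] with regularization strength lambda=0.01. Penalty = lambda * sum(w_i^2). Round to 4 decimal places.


Squaring each weight:
(-2.9)^2 = 8.41
1.9^2 = 3.61
0.8^2 = 0.64
2.3^2 = 5.29
Sum of squares = 17.95
Penalty = 0.01 * 17.95 = 0.1795

0.1795


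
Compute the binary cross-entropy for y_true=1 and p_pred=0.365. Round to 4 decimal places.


For y=1: Loss = -log(p)
= -log(0.365)
= -(-1.0079)
= 1.0079

1.0079


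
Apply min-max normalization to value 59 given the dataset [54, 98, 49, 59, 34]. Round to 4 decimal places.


Min = 34, Max = 98
Range = 98 - 34 = 64
Scaled = (x - min) / (max - min)
= (59 - 34) / 64
= 25 / 64
= 0.3906

0.3906


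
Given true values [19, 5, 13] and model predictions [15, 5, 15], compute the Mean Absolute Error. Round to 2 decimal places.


Absolute errors: [4, 0, 2]
Sum of absolute errors = 6
MAE = 6 / 3 = 2.00

2.00


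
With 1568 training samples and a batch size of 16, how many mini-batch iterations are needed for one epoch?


Iterations per epoch = dataset_size / batch_size
= 1568 / 16
= 98

98


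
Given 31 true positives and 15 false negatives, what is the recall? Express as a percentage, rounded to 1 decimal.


Recall = TP / (TP + FN) * 100
= 31 / (31 + 15)
= 31 / 46
= 0.6739
= 67.4%

67.4


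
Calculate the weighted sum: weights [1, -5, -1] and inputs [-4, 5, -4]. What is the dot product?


Element-wise products:
1 * -4 = -4
-5 * 5 = -25
-1 * -4 = 4
Sum = -4 + -25 + 4
= -25

-25


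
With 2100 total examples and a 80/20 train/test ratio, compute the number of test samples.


Train samples = 2100 * 80% = 1680
Test samples = 2100 - 1680
= 420

420


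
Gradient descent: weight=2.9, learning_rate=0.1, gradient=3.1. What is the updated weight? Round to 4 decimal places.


w_new = w_old - lr * gradient
= 2.9 - 0.1 * 3.1
= 2.9 - (0.31)
= 2.5900

2.5900


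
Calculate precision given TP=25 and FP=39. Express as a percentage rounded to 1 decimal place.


Precision = TP / (TP + FP) * 100
= 25 / (25 + 39)
= 25 / 64
= 0.3906
= 39.1%

39.1


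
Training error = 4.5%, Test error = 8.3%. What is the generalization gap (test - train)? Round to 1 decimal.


Generalization gap = test_error - train_error
= 8.3 - 4.5
= 3.8%
A moderate gap.

3.8


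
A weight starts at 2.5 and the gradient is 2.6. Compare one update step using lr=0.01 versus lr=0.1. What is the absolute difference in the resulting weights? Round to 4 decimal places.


With lr=0.01: w_new = 2.5 - 0.01 * 2.6 = 2.474
With lr=0.1: w_new = 2.5 - 0.1 * 2.6 = 2.24
Absolute difference = |2.474 - 2.24|
= 0.2340

0.2340


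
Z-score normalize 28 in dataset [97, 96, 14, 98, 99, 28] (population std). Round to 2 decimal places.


Mean = (97 + 96 + 14 + 98 + 99 + 28) / 6 = 72.0
Variance = sum((x_i - mean)^2) / n = 1317.6667
Std = sqrt(1317.6667) = 36.2997
Z = (x - mean) / std
= (28 - 72.0) / 36.2997
= -44.0 / 36.2997
= -1.21

-1.21


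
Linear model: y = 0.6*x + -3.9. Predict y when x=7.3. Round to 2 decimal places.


y = 0.6 * 7.3 + (-3.9)
= 4.38 + (-3.9)
= 0.48

0.48


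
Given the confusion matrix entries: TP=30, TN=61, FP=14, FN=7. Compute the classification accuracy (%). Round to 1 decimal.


Accuracy = (TP + TN) / (TP + TN + FP + FN) * 100
= (30 + 61) / (30 + 61 + 14 + 7)
= 91 / 112
= 0.8125
= 81.3%

81.3


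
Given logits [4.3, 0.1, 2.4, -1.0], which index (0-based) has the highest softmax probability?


Softmax is a monotonic transformation, so it preserves the argmax.
We need to find the index of the maximum logit.
Index 0: 4.3
Index 1: 0.1
Index 2: 2.4
Index 3: -1.0
Maximum logit = 4.3 at index 0

0


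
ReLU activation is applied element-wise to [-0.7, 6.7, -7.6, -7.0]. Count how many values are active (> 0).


ReLU(x) = max(0, x) for each element:
ReLU(-0.7) = 0
ReLU(6.7) = 6.7
ReLU(-7.6) = 0
ReLU(-7.0) = 0
Active neurons (>0): 1

1


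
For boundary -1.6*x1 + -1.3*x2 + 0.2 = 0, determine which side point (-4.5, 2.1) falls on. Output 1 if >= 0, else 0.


Compute -1.6 * -4.5 + -1.3 * 2.1 + 0.2
= 7.2 + -2.73 + 0.2
= 4.67
Since 4.67 >= 0, the point is on the positive side.

1


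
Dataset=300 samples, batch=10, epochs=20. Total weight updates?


Iterations per epoch = 300 / 10 = 30
Total updates = iterations_per_epoch * epochs
= 30 * 20
= 600

600


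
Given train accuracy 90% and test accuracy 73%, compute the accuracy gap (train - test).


Gap = train_accuracy - test_accuracy
= 90 - 73
= 17%
This gap suggests the model is overfitting.

17


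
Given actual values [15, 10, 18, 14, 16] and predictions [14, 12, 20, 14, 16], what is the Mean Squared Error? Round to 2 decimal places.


Differences: [1, -2, -2, 0, 0]
Squared errors: [1, 4, 4, 0, 0]
Sum of squared errors = 9
MSE = 9 / 5 = 1.80

1.80


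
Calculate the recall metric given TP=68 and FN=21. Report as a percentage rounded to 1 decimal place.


Recall = TP / (TP + FN) * 100
= 68 / (68 + 21)
= 68 / 89
= 0.764
= 76.4%

76.4


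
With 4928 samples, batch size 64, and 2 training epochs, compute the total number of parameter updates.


Iterations per epoch = 4928 / 64 = 77
Total updates = iterations_per_epoch * epochs
= 77 * 2
= 154

154


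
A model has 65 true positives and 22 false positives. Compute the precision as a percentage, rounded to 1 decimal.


Precision = TP / (TP + FP) * 100
= 65 / (65 + 22)
= 65 / 87
= 0.7471
= 74.7%

74.7


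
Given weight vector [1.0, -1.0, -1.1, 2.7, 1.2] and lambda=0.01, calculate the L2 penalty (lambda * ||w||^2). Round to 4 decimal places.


Squaring each weight:
1.0^2 = 1.0
(-1.0)^2 = 1.0
(-1.1)^2 = 1.21
2.7^2 = 7.29
1.2^2 = 1.44
Sum of squares = 11.94
Penalty = 0.01 * 11.94 = 0.1194

0.1194


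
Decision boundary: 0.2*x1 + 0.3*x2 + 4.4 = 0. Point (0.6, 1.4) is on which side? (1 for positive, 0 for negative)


Compute 0.2 * 0.6 + 0.3 * 1.4 + 4.4
= 0.12 + 0.42 + 4.4
= 4.94
Since 4.94 >= 0, the point is on the positive side.

1


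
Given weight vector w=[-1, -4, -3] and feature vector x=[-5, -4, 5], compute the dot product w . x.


Element-wise products:
-1 * -5 = 5
-4 * -4 = 16
-3 * 5 = -15
Sum = 5 + 16 + -15
= 6

6


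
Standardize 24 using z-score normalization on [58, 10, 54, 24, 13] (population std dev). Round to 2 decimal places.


Mean = (58 + 10 + 54 + 24 + 13) / 5 = 31.8
Variance = sum((x_i - mean)^2) / n = 413.76
Std = sqrt(413.76) = 20.3411
Z = (x - mean) / std
= (24 - 31.8) / 20.3411
= -7.8 / 20.3411
= -0.38

-0.38


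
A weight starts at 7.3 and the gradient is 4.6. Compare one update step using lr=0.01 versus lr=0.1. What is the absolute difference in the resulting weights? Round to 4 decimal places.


With lr=0.01: w_new = 7.3 - 0.01 * 4.6 = 7.254
With lr=0.1: w_new = 7.3 - 0.1 * 4.6 = 6.84
Absolute difference = |7.254 - 6.84|
= 0.4140

0.4140


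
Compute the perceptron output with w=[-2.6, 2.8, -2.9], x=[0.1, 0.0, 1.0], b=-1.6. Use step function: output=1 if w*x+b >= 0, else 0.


z = w . x + b
= -2.6*0.1 + 2.8*0.0 + -2.9*1.0 + -1.6
= -0.26 + 0.0 + -2.9 + -1.6
= -3.16 + -1.6
= -4.76
Since z = -4.76 < 0, output = 0

0


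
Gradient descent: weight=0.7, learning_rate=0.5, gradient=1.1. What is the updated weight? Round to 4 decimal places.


w_new = w_old - lr * gradient
= 0.7 - 0.5 * 1.1
= 0.7 - (0.55)
= 0.1500

0.1500


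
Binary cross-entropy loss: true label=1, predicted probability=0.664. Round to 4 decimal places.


For y=1: Loss = -log(p)
= -log(0.664)
= -(-0.4095)
= 0.4095

0.4095


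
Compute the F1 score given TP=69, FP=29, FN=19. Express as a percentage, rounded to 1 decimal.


Precision = TP / (TP + FP) = 69 / 98 = 0.7041
Recall = TP / (TP + FN) = 69 / 88 = 0.7841
F1 = 2 * P * R / (P + R)
= 2 * 0.7041 * 0.7841 / (0.7041 + 0.7841)
= 1.1041 / 1.4882
= 0.7419
As percentage: 74.2%

74.2


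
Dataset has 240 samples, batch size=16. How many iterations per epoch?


Iterations per epoch = dataset_size / batch_size
= 240 / 16
= 15

15


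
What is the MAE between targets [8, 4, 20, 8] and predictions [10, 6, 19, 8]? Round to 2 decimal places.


Absolute errors: [2, 2, 1, 0]
Sum of absolute errors = 5
MAE = 5 / 4 = 1.25

1.25


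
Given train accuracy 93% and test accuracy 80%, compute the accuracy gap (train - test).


Gap = train_accuracy - test_accuracy
= 93 - 80
= 13%
This gap suggests the model is overfitting.

13


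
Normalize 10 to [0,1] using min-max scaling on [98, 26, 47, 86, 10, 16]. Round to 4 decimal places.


Min = 10, Max = 98
Range = 98 - 10 = 88
Scaled = (x - min) / (max - min)
= (10 - 10) / 88
= 0 / 88
= 0.0000

0.0000


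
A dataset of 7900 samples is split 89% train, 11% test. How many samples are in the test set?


Train samples = 7900 * 89% = 7031
Test samples = 7900 - 7031
= 869

869


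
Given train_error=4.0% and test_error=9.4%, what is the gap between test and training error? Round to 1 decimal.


Generalization gap = test_error - train_error
= 9.4 - 4.0
= 5.4%
A moderate gap.

5.4


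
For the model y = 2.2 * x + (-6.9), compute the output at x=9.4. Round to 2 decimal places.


y = 2.2 * 9.4 + (-6.9)
= 20.68 + (-6.9)
= 13.78

13.78


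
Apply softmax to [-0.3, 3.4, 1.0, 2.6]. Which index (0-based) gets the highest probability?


Softmax is a monotonic transformation, so it preserves the argmax.
We need to find the index of the maximum logit.
Index 0: -0.3
Index 1: 3.4
Index 2: 1.0
Index 3: 2.6
Maximum logit = 3.4 at index 1

1


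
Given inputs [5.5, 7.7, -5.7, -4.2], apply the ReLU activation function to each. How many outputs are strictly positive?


ReLU(x) = max(0, x) for each element:
ReLU(5.5) = 5.5
ReLU(7.7) = 7.7
ReLU(-5.7) = 0
ReLU(-4.2) = 0
Active neurons (>0): 2

2


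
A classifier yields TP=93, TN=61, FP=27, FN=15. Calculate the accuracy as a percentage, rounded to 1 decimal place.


Accuracy = (TP + TN) / (TP + TN + FP + FN) * 100
= (93 + 61) / (93 + 61 + 27 + 15)
= 154 / 196
= 0.7857
= 78.6%

78.6


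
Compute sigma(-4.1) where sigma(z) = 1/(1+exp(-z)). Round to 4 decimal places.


sigmoid(z) = 1 / (1 + exp(-z))
exp(-(-4.1)) = exp(4.1) = 60.3403
1 + 60.3403 = 61.3403
1 / 61.3403 = 0.0163

0.0163


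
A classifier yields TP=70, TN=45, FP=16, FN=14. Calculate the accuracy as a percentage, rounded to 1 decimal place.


Accuracy = (TP + TN) / (TP + TN + FP + FN) * 100
= (70 + 45) / (70 + 45 + 16 + 14)
= 115 / 145
= 0.7931
= 79.3%

79.3


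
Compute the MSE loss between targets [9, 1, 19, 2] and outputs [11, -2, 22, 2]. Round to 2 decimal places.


Differences: [-2, 3, -3, 0]
Squared errors: [4, 9, 9, 0]
Sum of squared errors = 22
MSE = 22 / 4 = 5.50

5.50


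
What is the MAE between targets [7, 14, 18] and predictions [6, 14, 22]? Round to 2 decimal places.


Absolute errors: [1, 0, 4]
Sum of absolute errors = 5
MAE = 5 / 3 = 1.67

1.67


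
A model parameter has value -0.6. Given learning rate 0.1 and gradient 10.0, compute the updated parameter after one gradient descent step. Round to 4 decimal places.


w_new = w_old - lr * gradient
= -0.6 - 0.1 * 10.0
= -0.6 - (1.0)
= -1.6000

-1.6000


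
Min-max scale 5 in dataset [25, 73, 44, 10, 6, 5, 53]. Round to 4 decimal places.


Min = 5, Max = 73
Range = 73 - 5 = 68
Scaled = (x - min) / (max - min)
= (5 - 5) / 68
= 0 / 68
= 0.0000

0.0000


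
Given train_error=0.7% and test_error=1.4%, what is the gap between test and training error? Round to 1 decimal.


Generalization gap = test_error - train_error
= 1.4 - 0.7
= 0.7%
A small gap suggests good generalization.

0.7


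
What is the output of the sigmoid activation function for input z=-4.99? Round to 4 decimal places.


sigmoid(z) = 1 / (1 + exp(-z))
exp(-(-4.99)) = exp(4.99) = 146.9364
1 + 146.9364 = 147.9364
1 / 147.9364 = 0.0068

0.0068


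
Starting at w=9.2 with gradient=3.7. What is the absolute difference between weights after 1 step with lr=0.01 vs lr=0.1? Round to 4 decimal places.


With lr=0.01: w_new = 9.2 - 0.01 * 3.7 = 9.163
With lr=0.1: w_new = 9.2 - 0.1 * 3.7 = 8.83
Absolute difference = |9.163 - 8.83|
= 0.3330

0.3330


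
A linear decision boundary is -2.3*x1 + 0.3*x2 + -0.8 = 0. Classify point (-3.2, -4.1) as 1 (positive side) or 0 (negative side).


Compute -2.3 * -3.2 + 0.3 * -4.1 + -0.8
= 7.36 + -1.23 + -0.8
= 5.33
Since 5.33 >= 0, the point is on the positive side.

1


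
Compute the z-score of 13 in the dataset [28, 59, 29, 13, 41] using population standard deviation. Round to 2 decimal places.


Mean = (28 + 59 + 29 + 13 + 41) / 5 = 34.0
Variance = sum((x_i - mean)^2) / n = 235.2
Std = sqrt(235.2) = 15.3362
Z = (x - mean) / std
= (13 - 34.0) / 15.3362
= -21.0 / 15.3362
= -1.37

-1.37


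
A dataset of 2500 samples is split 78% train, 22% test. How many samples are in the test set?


Train samples = 2500 * 78% = 1950
Test samples = 2500 - 1950
= 550

550


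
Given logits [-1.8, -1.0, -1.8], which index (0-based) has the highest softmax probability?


Softmax is a monotonic transformation, so it preserves the argmax.
We need to find the index of the maximum logit.
Index 0: -1.8
Index 1: -1.0
Index 2: -1.8
Maximum logit = -1.0 at index 1

1


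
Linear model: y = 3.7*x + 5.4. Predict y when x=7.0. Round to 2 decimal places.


y = 3.7 * 7.0 + (5.4)
= 25.9 + (5.4)
= 31.30

31.30


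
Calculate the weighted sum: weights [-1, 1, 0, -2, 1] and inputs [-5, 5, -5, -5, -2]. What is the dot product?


Element-wise products:
-1 * -5 = 5
1 * 5 = 5
0 * -5 = 0
-2 * -5 = 10
1 * -2 = -2
Sum = 5 + 5 + 0 + 10 + -2
= 18

18


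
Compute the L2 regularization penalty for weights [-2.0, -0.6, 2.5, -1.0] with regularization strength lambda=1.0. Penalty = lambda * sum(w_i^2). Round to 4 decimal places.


Squaring each weight:
(-2.0)^2 = 4.0
(-0.6)^2 = 0.36
2.5^2 = 6.25
(-1.0)^2 = 1.0
Sum of squares = 11.61
Penalty = 1.0 * 11.61 = 11.6100

11.6100


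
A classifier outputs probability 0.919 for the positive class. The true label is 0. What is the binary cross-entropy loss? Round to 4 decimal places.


For y=0: Loss = -log(1-p)
= -log(1 - 0.919)
= -log(0.081)
= -(-2.5133)
= 2.5133

2.5133


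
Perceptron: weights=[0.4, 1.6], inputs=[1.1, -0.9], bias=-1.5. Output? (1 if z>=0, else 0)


z = w . x + b
= 0.4*1.1 + 1.6*-0.9 + -1.5
= 0.44 + -1.44 + -1.5
= -1.0 + -1.5
= -2.5
Since z = -2.5 < 0, output = 0

0


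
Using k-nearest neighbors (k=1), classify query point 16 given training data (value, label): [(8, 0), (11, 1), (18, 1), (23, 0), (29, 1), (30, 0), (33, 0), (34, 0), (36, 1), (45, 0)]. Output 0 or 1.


Distances from query 16:
Point 18 (class 1): distance = 2
K=1 nearest neighbors: classes = [1]
Votes for class 1: 1 / 1
Majority vote => class 1

1


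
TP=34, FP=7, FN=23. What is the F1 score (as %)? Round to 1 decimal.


Precision = TP / (TP + FP) = 34 / 41 = 0.8293
Recall = TP / (TP + FN) = 34 / 57 = 0.5965
F1 = 2 * P * R / (P + R)
= 2 * 0.8293 * 0.5965 / (0.8293 + 0.5965)
= 0.9893 / 1.4258
= 0.6939
As percentage: 69.4%

69.4


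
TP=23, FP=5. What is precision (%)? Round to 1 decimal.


Precision = TP / (TP + FP) * 100
= 23 / (23 + 5)
= 23 / 28
= 0.8214
= 82.1%

82.1


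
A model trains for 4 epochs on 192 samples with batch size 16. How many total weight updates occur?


Iterations per epoch = 192 / 16 = 12
Total updates = iterations_per_epoch * epochs
= 12 * 4
= 48

48


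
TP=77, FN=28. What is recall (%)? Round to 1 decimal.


Recall = TP / (TP + FN) * 100
= 77 / (77 + 28)
= 77 / 105
= 0.7333
= 73.3%

73.3


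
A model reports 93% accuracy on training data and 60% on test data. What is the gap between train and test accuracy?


Gap = train_accuracy - test_accuracy
= 93 - 60
= 33%
This large gap strongly indicates overfitting.

33


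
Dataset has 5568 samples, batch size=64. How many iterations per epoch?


Iterations per epoch = dataset_size / batch_size
= 5568 / 64
= 87

87


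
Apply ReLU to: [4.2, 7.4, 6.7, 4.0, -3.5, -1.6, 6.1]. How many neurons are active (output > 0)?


ReLU(x) = max(0, x) for each element:
ReLU(4.2) = 4.2
ReLU(7.4) = 7.4
ReLU(6.7) = 6.7
ReLU(4.0) = 4.0
ReLU(-3.5) = 0
ReLU(-1.6) = 0
ReLU(6.1) = 6.1
Active neurons (>0): 5

5


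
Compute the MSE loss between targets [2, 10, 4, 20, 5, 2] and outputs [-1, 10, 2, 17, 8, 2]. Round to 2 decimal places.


Differences: [3, 0, 2, 3, -3, 0]
Squared errors: [9, 0, 4, 9, 9, 0]
Sum of squared errors = 31
MSE = 31 / 6 = 5.17

5.17


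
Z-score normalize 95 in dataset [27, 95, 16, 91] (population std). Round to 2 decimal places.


Mean = (27 + 95 + 16 + 91) / 4 = 57.25
Variance = sum((x_i - mean)^2) / n = 1295.1875
Std = sqrt(1295.1875) = 35.9887
Z = (x - mean) / std
= (95 - 57.25) / 35.9887
= 37.75 / 35.9887
= 1.05

1.05


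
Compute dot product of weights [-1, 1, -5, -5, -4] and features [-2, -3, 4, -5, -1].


Element-wise products:
-1 * -2 = 2
1 * -3 = -3
-5 * 4 = -20
-5 * -5 = 25
-4 * -1 = 4
Sum = 2 + -3 + -20 + 25 + 4
= 8

8


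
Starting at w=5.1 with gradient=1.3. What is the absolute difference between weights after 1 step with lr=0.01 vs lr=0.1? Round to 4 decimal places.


With lr=0.01: w_new = 5.1 - 0.01 * 1.3 = 5.087
With lr=0.1: w_new = 5.1 - 0.1 * 1.3 = 4.97
Absolute difference = |5.087 - 4.97|
= 0.1170

0.1170


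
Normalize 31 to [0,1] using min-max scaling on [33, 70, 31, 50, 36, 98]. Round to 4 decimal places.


Min = 31, Max = 98
Range = 98 - 31 = 67
Scaled = (x - min) / (max - min)
= (31 - 31) / 67
= 0 / 67
= 0.0000

0.0000


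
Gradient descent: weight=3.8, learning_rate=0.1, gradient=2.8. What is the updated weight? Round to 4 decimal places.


w_new = w_old - lr * gradient
= 3.8 - 0.1 * 2.8
= 3.8 - (0.28)
= 3.5200

3.5200


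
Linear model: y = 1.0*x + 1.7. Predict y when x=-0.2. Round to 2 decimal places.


y = 1.0 * -0.2 + (1.7)
= -0.2 + (1.7)
= 1.50

1.50


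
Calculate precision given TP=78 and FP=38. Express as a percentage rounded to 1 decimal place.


Precision = TP / (TP + FP) * 100
= 78 / (78 + 38)
= 78 / 116
= 0.6724
= 67.2%

67.2


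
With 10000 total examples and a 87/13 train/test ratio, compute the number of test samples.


Train samples = 10000 * 87% = 8700
Test samples = 10000 - 8700
= 1300

1300


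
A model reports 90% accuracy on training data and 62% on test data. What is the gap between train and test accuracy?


Gap = train_accuracy - test_accuracy
= 90 - 62
= 28%
This large gap strongly indicates overfitting.

28


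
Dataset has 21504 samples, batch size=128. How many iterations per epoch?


Iterations per epoch = dataset_size / batch_size
= 21504 / 128
= 168

168


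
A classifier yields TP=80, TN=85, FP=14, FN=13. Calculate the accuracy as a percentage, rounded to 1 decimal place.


Accuracy = (TP + TN) / (TP + TN + FP + FN) * 100
= (80 + 85) / (80 + 85 + 14 + 13)
= 165 / 192
= 0.8594
= 85.9%

85.9


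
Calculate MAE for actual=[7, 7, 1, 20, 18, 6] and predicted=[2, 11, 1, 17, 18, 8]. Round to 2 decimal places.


Absolute errors: [5, 4, 0, 3, 0, 2]
Sum of absolute errors = 14
MAE = 14 / 6 = 2.33

2.33


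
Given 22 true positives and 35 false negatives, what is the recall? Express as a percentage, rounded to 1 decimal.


Recall = TP / (TP + FN) * 100
= 22 / (22 + 35)
= 22 / 57
= 0.386
= 38.6%

38.6


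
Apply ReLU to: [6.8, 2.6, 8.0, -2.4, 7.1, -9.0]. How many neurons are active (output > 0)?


ReLU(x) = max(0, x) for each element:
ReLU(6.8) = 6.8
ReLU(2.6) = 2.6
ReLU(8.0) = 8.0
ReLU(-2.4) = 0
ReLU(7.1) = 7.1
ReLU(-9.0) = 0
Active neurons (>0): 4

4


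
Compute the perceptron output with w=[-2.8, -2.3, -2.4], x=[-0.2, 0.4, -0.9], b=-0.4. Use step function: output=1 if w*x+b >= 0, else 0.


z = w . x + b
= -2.8*-0.2 + -2.3*0.4 + -2.4*-0.9 + -0.4
= 0.56 + -0.92 + 2.16 + -0.4
= 1.8 + -0.4
= 1.4
Since z = 1.4 >= 0, output = 1

1


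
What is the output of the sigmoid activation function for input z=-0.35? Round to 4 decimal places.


sigmoid(z) = 1 / (1 + exp(-z))
exp(-(-0.35)) = exp(0.35) = 1.4191
1 + 1.4191 = 2.4191
1 / 2.4191 = 0.4134

0.4134


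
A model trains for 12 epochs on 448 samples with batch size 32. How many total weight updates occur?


Iterations per epoch = 448 / 32 = 14
Total updates = iterations_per_epoch * epochs
= 14 * 12
= 168

168


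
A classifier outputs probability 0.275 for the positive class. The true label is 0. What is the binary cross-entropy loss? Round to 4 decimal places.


For y=0: Loss = -log(1-p)
= -log(1 - 0.275)
= -log(0.725)
= -(-0.3216)
= 0.3216

0.3216


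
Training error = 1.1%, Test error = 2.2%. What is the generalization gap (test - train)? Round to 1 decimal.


Generalization gap = test_error - train_error
= 2.2 - 1.1
= 1.1%
A small gap suggests good generalization.

1.1


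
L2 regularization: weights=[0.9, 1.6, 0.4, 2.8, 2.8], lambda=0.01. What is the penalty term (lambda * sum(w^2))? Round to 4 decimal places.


Squaring each weight:
0.9^2 = 0.81
1.6^2 = 2.56
0.4^2 = 0.16
2.8^2 = 7.84
2.8^2 = 7.84
Sum of squares = 19.21
Penalty = 0.01 * 19.21 = 0.1921

0.1921


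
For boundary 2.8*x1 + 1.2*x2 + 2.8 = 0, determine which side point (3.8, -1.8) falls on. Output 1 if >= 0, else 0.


Compute 2.8 * 3.8 + 1.2 * -1.8 + 2.8
= 10.64 + -2.16 + 2.8
= 11.28
Since 11.28 >= 0, the point is on the positive side.

1


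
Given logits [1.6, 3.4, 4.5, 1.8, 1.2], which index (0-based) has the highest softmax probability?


Softmax is a monotonic transformation, so it preserves the argmax.
We need to find the index of the maximum logit.
Index 0: 1.6
Index 1: 3.4
Index 2: 4.5
Index 3: 1.8
Index 4: 1.2
Maximum logit = 4.5 at index 2

2


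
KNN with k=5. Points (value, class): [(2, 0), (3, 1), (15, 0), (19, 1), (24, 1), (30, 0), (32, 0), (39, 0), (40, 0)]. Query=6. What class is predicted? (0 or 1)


Distances from query 6:
Point 3 (class 1): distance = 3
Point 2 (class 0): distance = 4
Point 15 (class 0): distance = 9
Point 19 (class 1): distance = 13
Point 24 (class 1): distance = 18
K=5 nearest neighbors: classes = [1, 0, 0, 1, 1]
Votes for class 1: 3 / 5
Majority vote => class 1

1


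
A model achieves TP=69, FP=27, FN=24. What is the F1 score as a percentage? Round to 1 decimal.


Precision = TP / (TP + FP) = 69 / 96 = 0.7188
Recall = TP / (TP + FN) = 69 / 93 = 0.7419
F1 = 2 * P * R / (P + R)
= 2 * 0.7188 * 0.7419 / (0.7188 + 0.7419)
= 1.0665 / 1.4607
= 0.7302
As percentage: 73.0%

73.0


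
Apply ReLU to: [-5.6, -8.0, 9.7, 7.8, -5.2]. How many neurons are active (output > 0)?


ReLU(x) = max(0, x) for each element:
ReLU(-5.6) = 0
ReLU(-8.0) = 0
ReLU(9.7) = 9.7
ReLU(7.8) = 7.8
ReLU(-5.2) = 0
Active neurons (>0): 2

2


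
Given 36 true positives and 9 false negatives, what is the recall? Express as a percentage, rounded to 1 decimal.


Recall = TP / (TP + FN) * 100
= 36 / (36 + 9)
= 36 / 45
= 0.8
= 80.0%

80.0


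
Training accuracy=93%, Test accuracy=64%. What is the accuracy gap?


Gap = train_accuracy - test_accuracy
= 93 - 64
= 29%
This large gap strongly indicates overfitting.

29


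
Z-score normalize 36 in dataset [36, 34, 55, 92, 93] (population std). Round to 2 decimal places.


Mean = (36 + 34 + 55 + 92 + 93) / 5 = 62.0
Variance = sum((x_i - mean)^2) / n = 674.0
Std = sqrt(674.0) = 25.9615
Z = (x - mean) / std
= (36 - 62.0) / 25.9615
= -26.0 / 25.9615
= -1.00

-1.00


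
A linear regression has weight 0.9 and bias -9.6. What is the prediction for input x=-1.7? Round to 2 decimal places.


y = 0.9 * -1.7 + (-9.6)
= -1.53 + (-9.6)
= -11.13

-11.13


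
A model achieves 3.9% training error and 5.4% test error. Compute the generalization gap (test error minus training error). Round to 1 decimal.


Generalization gap = test_error - train_error
= 5.4 - 3.9
= 1.5%
A small gap suggests good generalization.

1.5


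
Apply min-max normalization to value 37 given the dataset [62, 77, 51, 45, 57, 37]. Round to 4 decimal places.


Min = 37, Max = 77
Range = 77 - 37 = 40
Scaled = (x - min) / (max - min)
= (37 - 37) / 40
= 0 / 40
= 0.0000

0.0000


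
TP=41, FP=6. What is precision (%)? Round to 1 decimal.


Precision = TP / (TP + FP) * 100
= 41 / (41 + 6)
= 41 / 47
= 0.8723
= 87.2%

87.2


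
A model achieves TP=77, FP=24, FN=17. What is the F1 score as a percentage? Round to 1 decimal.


Precision = TP / (TP + FP) = 77 / 101 = 0.7624
Recall = TP / (TP + FN) = 77 / 94 = 0.8191
F1 = 2 * P * R / (P + R)
= 2 * 0.7624 * 0.8191 / (0.7624 + 0.8191)
= 1.249 / 1.5815
= 0.7897
As percentage: 79.0%

79.0


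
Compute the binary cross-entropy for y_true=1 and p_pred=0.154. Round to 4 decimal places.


For y=1: Loss = -log(p)
= -log(0.154)
= -(-1.8708)
= 1.8708

1.8708


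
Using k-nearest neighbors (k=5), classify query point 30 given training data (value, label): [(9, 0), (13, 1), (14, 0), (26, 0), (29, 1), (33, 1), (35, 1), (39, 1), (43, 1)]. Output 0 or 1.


Distances from query 30:
Point 29 (class 1): distance = 1
Point 33 (class 1): distance = 3
Point 26 (class 0): distance = 4
Point 35 (class 1): distance = 5
Point 39 (class 1): distance = 9
K=5 nearest neighbors: classes = [1, 1, 0, 1, 1]
Votes for class 1: 4 / 5
Majority vote => class 1

1


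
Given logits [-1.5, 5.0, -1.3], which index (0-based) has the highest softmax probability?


Softmax is a monotonic transformation, so it preserves the argmax.
We need to find the index of the maximum logit.
Index 0: -1.5
Index 1: 5.0
Index 2: -1.3
Maximum logit = 5.0 at index 1

1


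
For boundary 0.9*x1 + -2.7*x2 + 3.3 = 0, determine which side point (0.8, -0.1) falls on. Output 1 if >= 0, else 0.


Compute 0.9 * 0.8 + -2.7 * -0.1 + 3.3
= 0.72 + 0.27 + 3.3
= 4.29
Since 4.29 >= 0, the point is on the positive side.

1


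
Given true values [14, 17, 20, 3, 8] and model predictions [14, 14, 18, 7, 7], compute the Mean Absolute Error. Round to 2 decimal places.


Absolute errors: [0, 3, 2, 4, 1]
Sum of absolute errors = 10
MAE = 10 / 5 = 2.00

2.00


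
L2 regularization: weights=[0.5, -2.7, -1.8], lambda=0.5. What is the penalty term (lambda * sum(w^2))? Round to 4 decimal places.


Squaring each weight:
0.5^2 = 0.25
(-2.7)^2 = 7.29
(-1.8)^2 = 3.24
Sum of squares = 10.78
Penalty = 0.5 * 10.78 = 5.3900

5.3900


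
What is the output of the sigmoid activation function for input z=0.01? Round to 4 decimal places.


sigmoid(z) = 1 / (1 + exp(-z))
exp(-(0.01)) = exp(-0.01) = 0.99
1 + 0.99 = 1.9901
1 / 1.9901 = 0.5025

0.5025


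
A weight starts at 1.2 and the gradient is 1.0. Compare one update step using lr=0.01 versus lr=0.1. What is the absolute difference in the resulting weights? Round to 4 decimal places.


With lr=0.01: w_new = 1.2 - 0.01 * 1.0 = 1.19
With lr=0.1: w_new = 1.2 - 0.1 * 1.0 = 1.1
Absolute difference = |1.19 - 1.1|
= 0.0900

0.0900


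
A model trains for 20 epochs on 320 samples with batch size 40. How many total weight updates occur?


Iterations per epoch = 320 / 40 = 8
Total updates = iterations_per_epoch * epochs
= 8 * 20
= 160

160


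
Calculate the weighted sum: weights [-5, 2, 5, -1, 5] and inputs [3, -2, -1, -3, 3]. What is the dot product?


Element-wise products:
-5 * 3 = -15
2 * -2 = -4
5 * -1 = -5
-1 * -3 = 3
5 * 3 = 15
Sum = -15 + -4 + -5 + 3 + 15
= -6

-6


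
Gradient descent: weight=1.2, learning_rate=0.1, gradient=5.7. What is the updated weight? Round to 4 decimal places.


w_new = w_old - lr * gradient
= 1.2 - 0.1 * 5.7
= 1.2 - (0.57)
= 0.6300

0.6300


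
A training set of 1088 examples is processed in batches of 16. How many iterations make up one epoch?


Iterations per epoch = dataset_size / batch_size
= 1088 / 16
= 68

68


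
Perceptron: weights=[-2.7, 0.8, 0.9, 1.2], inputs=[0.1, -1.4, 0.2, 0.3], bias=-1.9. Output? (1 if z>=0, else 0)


z = w . x + b
= -2.7*0.1 + 0.8*-1.4 + 0.9*0.2 + 1.2*0.3 + -1.9
= -0.27 + -1.12 + 0.18 + 0.36 + -1.9
= -0.85 + -1.9
= -2.75
Since z = -2.75 < 0, output = 0

0


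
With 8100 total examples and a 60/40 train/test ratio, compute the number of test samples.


Train samples = 8100 * 60% = 4860
Test samples = 8100 - 4860
= 3240

3240


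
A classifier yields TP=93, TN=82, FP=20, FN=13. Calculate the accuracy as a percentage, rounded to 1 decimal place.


Accuracy = (TP + TN) / (TP + TN + FP + FN) * 100
= (93 + 82) / (93 + 82 + 20 + 13)
= 175 / 208
= 0.8413
= 84.1%

84.1


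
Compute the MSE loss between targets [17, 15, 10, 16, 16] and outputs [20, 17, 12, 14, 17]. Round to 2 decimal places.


Differences: [-3, -2, -2, 2, -1]
Squared errors: [9, 4, 4, 4, 1]
Sum of squared errors = 22
MSE = 22 / 5 = 4.40

4.40


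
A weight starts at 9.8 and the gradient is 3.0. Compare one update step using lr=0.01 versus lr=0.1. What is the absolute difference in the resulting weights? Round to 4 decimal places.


With lr=0.01: w_new = 9.8 - 0.01 * 3.0 = 9.77
With lr=0.1: w_new = 9.8 - 0.1 * 3.0 = 9.5
Absolute difference = |9.77 - 9.5|
= 0.2700

0.2700


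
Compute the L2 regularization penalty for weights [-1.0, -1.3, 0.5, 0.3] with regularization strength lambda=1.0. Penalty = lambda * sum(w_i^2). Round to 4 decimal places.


Squaring each weight:
(-1.0)^2 = 1.0
(-1.3)^2 = 1.69
0.5^2 = 0.25
0.3^2 = 0.09
Sum of squares = 3.03
Penalty = 1.0 * 3.03 = 3.0300

3.0300


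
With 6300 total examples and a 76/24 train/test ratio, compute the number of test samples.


Train samples = 6300 * 76% = 4788
Test samples = 6300 - 4788
= 1512

1512


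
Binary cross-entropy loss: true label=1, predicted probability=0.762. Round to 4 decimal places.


For y=1: Loss = -log(p)
= -log(0.762)
= -(-0.2718)
= 0.2718

0.2718


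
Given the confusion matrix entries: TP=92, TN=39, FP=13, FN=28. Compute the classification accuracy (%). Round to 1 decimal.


Accuracy = (TP + TN) / (TP + TN + FP + FN) * 100
= (92 + 39) / (92 + 39 + 13 + 28)
= 131 / 172
= 0.7616
= 76.2%

76.2


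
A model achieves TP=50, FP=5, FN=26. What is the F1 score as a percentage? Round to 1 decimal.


Precision = TP / (TP + FP) = 50 / 55 = 0.9091
Recall = TP / (TP + FN) = 50 / 76 = 0.6579
F1 = 2 * P * R / (P + R)
= 2 * 0.9091 * 0.6579 / (0.9091 + 0.6579)
= 1.1962 / 1.567
= 0.7634
As percentage: 76.3%

76.3


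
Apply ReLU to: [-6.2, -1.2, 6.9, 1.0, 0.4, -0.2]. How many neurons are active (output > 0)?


ReLU(x) = max(0, x) for each element:
ReLU(-6.2) = 0
ReLU(-1.2) = 0
ReLU(6.9) = 6.9
ReLU(1.0) = 1.0
ReLU(0.4) = 0.4
ReLU(-0.2) = 0
Active neurons (>0): 3

3


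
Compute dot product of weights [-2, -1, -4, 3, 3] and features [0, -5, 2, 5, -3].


Element-wise products:
-2 * 0 = 0
-1 * -5 = 5
-4 * 2 = -8
3 * 5 = 15
3 * -3 = -9
Sum = 0 + 5 + -8 + 15 + -9
= 3

3


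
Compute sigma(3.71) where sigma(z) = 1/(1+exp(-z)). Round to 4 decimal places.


sigmoid(z) = 1 / (1 + exp(-z))
exp(-(3.71)) = exp(-3.71) = 0.0245
1 + 0.0245 = 1.0245
1 / 1.0245 = 0.9761

0.9761


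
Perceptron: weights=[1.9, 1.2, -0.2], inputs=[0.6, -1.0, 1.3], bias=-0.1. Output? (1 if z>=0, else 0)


z = w . x + b
= 1.9*0.6 + 1.2*-1.0 + -0.2*1.3 + -0.1
= 1.14 + -1.2 + -0.26 + -0.1
= -0.32 + -0.1
= -0.42
Since z = -0.42 < 0, output = 0

0


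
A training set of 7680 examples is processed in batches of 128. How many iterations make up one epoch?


Iterations per epoch = dataset_size / batch_size
= 7680 / 128
= 60

60


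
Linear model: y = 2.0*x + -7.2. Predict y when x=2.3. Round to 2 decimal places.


y = 2.0 * 2.3 + (-7.2)
= 4.6 + (-7.2)
= -2.60

-2.60


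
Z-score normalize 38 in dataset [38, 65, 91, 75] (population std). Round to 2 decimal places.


Mean = (38 + 65 + 91 + 75) / 4 = 67.25
Variance = sum((x_i - mean)^2) / n = 371.1875
Std = sqrt(371.1875) = 19.2662
Z = (x - mean) / std
= (38 - 67.25) / 19.2662
= -29.25 / 19.2662
= -1.52

-1.52


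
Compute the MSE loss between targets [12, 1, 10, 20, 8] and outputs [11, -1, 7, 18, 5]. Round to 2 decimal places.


Differences: [1, 2, 3, 2, 3]
Squared errors: [1, 4, 9, 4, 9]
Sum of squared errors = 27
MSE = 27 / 5 = 5.40

5.40


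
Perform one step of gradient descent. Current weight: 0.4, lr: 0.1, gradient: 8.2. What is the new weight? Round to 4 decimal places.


w_new = w_old - lr * gradient
= 0.4 - 0.1 * 8.2
= 0.4 - (0.82)
= -0.4200

-0.4200


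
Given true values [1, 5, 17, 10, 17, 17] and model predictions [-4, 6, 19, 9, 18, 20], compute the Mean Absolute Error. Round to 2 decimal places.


Absolute errors: [5, 1, 2, 1, 1, 3]
Sum of absolute errors = 13
MAE = 13 / 6 = 2.17

2.17


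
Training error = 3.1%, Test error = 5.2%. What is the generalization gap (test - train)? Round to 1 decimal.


Generalization gap = test_error - train_error
= 5.2 - 3.1
= 2.1%
A moderate gap.

2.1


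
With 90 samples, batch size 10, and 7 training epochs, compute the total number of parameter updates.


Iterations per epoch = 90 / 10 = 9
Total updates = iterations_per_epoch * epochs
= 9 * 7
= 63

63


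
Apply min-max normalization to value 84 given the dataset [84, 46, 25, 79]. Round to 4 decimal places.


Min = 25, Max = 84
Range = 84 - 25 = 59
Scaled = (x - min) / (max - min)
= (84 - 25) / 59
= 59 / 59
= 1.0000

1.0000


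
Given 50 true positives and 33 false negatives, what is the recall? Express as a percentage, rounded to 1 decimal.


Recall = TP / (TP + FN) * 100
= 50 / (50 + 33)
= 50 / 83
= 0.6024
= 60.2%

60.2


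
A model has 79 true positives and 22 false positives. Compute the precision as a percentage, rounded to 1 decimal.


Precision = TP / (TP + FP) * 100
= 79 / (79 + 22)
= 79 / 101
= 0.7822
= 78.2%

78.2


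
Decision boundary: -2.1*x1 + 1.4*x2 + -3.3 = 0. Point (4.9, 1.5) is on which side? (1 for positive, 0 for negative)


Compute -2.1 * 4.9 + 1.4 * 1.5 + -3.3
= -10.29 + 2.1 + -3.3
= -11.49
Since -11.49 < 0, the point is on the negative side.

0


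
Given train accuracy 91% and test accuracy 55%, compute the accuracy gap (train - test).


Gap = train_accuracy - test_accuracy
= 91 - 55
= 36%
This large gap strongly indicates overfitting.

36


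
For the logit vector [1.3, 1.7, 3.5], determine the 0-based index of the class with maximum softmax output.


Softmax is a monotonic transformation, so it preserves the argmax.
We need to find the index of the maximum logit.
Index 0: 1.3
Index 1: 1.7
Index 2: 3.5
Maximum logit = 3.5 at index 2

2


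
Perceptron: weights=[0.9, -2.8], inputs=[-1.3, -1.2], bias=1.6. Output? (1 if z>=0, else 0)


z = w . x + b
= 0.9*-1.3 + -2.8*-1.2 + 1.6
= -1.17 + 3.36 + 1.6
= 2.19 + 1.6
= 3.79
Since z = 3.79 >= 0, output = 1

1


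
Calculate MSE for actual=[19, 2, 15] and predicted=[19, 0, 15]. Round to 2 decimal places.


Differences: [0, 2, 0]
Squared errors: [0, 4, 0]
Sum of squared errors = 4
MSE = 4 / 3 = 1.33

1.33


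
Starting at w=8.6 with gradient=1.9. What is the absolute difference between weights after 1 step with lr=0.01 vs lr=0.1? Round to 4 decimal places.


With lr=0.01: w_new = 8.6 - 0.01 * 1.9 = 8.581
With lr=0.1: w_new = 8.6 - 0.1 * 1.9 = 8.41
Absolute difference = |8.581 - 8.41|
= 0.1710

0.1710


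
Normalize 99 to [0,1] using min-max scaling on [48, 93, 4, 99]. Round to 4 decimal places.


Min = 4, Max = 99
Range = 99 - 4 = 95
Scaled = (x - min) / (max - min)
= (99 - 4) / 95
= 95 / 95
= 1.0000

1.0000


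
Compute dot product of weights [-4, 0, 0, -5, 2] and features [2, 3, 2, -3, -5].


Element-wise products:
-4 * 2 = -8
0 * 3 = 0
0 * 2 = 0
-5 * -3 = 15
2 * -5 = -10
Sum = -8 + 0 + 0 + 15 + -10
= -3

-3
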